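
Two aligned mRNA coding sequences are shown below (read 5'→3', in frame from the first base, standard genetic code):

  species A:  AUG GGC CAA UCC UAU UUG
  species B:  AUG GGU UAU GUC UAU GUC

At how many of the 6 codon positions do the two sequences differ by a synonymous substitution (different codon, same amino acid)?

Codon 1: AUG Met / AUG Met — identical.
Codon 2: GGC Gly / GGU Gly — synonymous.
Codon 3: CAA Gln / UAU Tyr — nonsynonymous.
Codon 4: UCC Ser / GUC Val — nonsynonymous.
Codon 5: UAU Tyr / UAU Tyr — identical.
Codon 6: UUG Leu / GUC Val — nonsynonymous.
Synonymous differences: 1.

1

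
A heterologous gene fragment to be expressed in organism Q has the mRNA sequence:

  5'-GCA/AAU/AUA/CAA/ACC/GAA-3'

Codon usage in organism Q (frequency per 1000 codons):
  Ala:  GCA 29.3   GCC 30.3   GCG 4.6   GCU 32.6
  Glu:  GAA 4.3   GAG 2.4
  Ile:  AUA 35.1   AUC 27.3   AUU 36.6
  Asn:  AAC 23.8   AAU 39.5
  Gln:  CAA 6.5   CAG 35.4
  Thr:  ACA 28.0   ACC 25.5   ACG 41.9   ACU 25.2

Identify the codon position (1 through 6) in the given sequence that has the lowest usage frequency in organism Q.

6

Codon 1 GCA (Ala): 29.3 per 1000.
Codon 2 AAU (Asn): 39.5 per 1000.
Codon 3 AUA (Ile): 35.1 per 1000.
Codon 4 CAA (Gln): 6.5 per 1000.
Codon 5 ACC (Thr): 25.5 per 1000.
Codon 6 GAA (Glu): 4.3 per 1000.
Lowest frequency is 4.3 at codon 6.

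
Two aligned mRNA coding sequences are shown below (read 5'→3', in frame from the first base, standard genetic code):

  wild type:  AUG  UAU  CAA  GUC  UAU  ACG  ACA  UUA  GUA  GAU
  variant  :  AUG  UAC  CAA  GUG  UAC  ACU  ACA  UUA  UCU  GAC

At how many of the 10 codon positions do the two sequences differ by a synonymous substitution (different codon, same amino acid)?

5

Codon 1: AUG Met / AUG Met — identical.
Codon 2: UAU Tyr / UAC Tyr — synonymous.
Codon 3: CAA Gln / CAA Gln — identical.
Codon 4: GUC Val / GUG Val — synonymous.
Codon 5: UAU Tyr / UAC Tyr — synonymous.
Codon 6: ACG Thr / ACU Thr — synonymous.
Codon 7: ACA Thr / ACA Thr — identical.
Codon 8: UUA Leu / UUA Leu — identical.
Codon 9: GUA Val / UCU Ser — nonsynonymous.
Codon 10: GAU Asp / GAC Asp — synonymous.
Synonymous differences: 5.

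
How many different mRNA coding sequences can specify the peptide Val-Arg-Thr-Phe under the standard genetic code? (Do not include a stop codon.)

192

Val: 4 codons.
Arg: 6 codons.
Thr: 4 codons.
Phe: 2 codons.
4 × 6 × 4 × 2 = 192.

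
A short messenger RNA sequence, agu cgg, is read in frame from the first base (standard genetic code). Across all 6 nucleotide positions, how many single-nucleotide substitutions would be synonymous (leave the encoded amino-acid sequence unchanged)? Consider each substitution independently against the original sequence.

5

Codon 1 (AGU, Ser): 1 synonymous substitution.
Codon 2 (CGG, Arg): 4 synonymous substitutions.
Total: 1 + 4 = 5.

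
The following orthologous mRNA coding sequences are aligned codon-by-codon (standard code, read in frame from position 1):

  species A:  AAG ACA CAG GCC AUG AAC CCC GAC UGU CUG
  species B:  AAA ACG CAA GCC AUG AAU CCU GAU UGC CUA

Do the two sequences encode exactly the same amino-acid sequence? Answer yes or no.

Codon 1: AAG Lys / AAA Lys — synonymous.
Codon 2: ACA Thr / ACG Thr — synonymous.
Codon 3: CAG Gln / CAA Gln — synonymous.
Codon 4: GCC Ala / GCC Ala — identical.
Codon 5: AUG Met / AUG Met — identical.
Codon 6: AAC Asn / AAU Asn — synonymous.
Codon 7: CCC Pro / CCU Pro — synonymous.
Codon 8: GAC Asp / GAU Asp — synonymous.
Codon 9: UGU Cys / UGC Cys — synonymous.
Codon 10: CUG Leu / CUA Leu — synonymous.
Nonsynonymous differences: 0 → same protein.

yes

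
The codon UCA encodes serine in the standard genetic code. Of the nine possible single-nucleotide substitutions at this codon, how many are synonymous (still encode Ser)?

Position 1: none → 0 synonymous.
Position 2: none → 0 synonymous.
Position 3: UCU, UCC, UCG → 3 synonymous.
Total: 0 + 0 + 3 = 3.

3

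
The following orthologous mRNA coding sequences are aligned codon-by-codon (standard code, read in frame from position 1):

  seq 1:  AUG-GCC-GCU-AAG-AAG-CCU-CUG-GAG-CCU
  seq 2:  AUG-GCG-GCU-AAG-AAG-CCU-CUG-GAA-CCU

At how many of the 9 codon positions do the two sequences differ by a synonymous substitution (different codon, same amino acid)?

Codon 1: AUG Met / AUG Met — identical.
Codon 2: GCC Ala / GCG Ala — synonymous.
Codon 3: GCU Ala / GCU Ala — identical.
Codon 4: AAG Lys / AAG Lys — identical.
Codon 5: AAG Lys / AAG Lys — identical.
Codon 6: CCU Pro / CCU Pro — identical.
Codon 7: CUG Leu / CUG Leu — identical.
Codon 8: GAG Glu / GAA Glu — synonymous.
Codon 9: CCU Pro / CCU Pro — identical.
Synonymous differences: 2.

2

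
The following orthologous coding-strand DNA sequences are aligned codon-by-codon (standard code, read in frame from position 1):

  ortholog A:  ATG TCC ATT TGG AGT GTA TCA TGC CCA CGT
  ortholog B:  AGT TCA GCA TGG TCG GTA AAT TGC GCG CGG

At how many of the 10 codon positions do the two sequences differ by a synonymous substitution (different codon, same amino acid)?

Codon 1: ATG Met / AGT Ser — nonsynonymous.
Codon 2: TCC Ser / TCA Ser — synonymous.
Codon 3: ATT Ile / GCA Ala — nonsynonymous.
Codon 4: TGG Trp / TGG Trp — identical.
Codon 5: AGT Ser / TCG Ser — synonymous.
Codon 6: GTA Val / GTA Val — identical.
Codon 7: TCA Ser / AAT Asn — nonsynonymous.
Codon 8: TGC Cys / TGC Cys — identical.
Codon 9: CCA Pro / GCG Ala — nonsynonymous.
Codon 10: CGT Arg / CGG Arg — synonymous.
Synonymous differences: 3.

3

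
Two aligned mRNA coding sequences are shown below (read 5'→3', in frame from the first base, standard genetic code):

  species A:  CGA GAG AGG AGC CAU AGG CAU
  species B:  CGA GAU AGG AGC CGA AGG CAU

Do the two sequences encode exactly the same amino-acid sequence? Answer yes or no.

no

Codon 1: CGA Arg / CGA Arg — identical.
Codon 2: GAG Glu / GAU Asp — nonsynonymous.
Codon 3: AGG Arg / AGG Arg — identical.
Codon 4: AGC Ser / AGC Ser — identical.
Codon 5: CAU His / CGA Arg — nonsynonymous.
Codon 6: AGG Arg / AGG Arg — identical.
Codon 7: CAU His / CAU His — identical.
Nonsynonymous differences: 2 → different protein.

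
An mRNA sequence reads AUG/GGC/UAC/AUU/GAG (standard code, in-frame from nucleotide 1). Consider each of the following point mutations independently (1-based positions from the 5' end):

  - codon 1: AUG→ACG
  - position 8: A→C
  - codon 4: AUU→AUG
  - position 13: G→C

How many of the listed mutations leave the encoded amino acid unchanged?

0

Codon 1: AUG (Met) → ACG (Thr) — missense.
Codon 3: UAC (Tyr) → UCC (Ser) — missense.
Codon 4: AUU (Ile) → AUG (Met) — missense.
Codon 5: GAG (Glu) → CAG (Gln) — missense.
Synonymous: 0 of 4.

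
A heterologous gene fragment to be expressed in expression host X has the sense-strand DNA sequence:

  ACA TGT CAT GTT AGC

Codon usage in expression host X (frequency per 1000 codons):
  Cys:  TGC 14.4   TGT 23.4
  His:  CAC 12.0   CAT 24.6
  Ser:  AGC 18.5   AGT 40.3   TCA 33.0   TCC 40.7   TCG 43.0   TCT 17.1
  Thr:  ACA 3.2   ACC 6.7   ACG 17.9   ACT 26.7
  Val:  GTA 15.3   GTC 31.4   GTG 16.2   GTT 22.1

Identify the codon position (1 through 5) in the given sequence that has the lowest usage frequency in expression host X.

Codon 1 ACA (Thr): 3.2 per 1000.
Codon 2 TGT (Cys): 23.4 per 1000.
Codon 3 CAT (His): 24.6 per 1000.
Codon 4 GTT (Val): 22.1 per 1000.
Codon 5 AGC (Ser): 18.5 per 1000.
Lowest frequency is 3.2 at codon 1.

1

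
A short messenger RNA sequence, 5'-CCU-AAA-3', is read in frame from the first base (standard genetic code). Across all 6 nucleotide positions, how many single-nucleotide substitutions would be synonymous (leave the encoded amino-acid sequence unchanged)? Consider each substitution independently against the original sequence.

Codon 1 (CCU, Pro): 3 synonymous substitutions.
Codon 2 (AAA, Lys): 1 synonymous substitution.
Total: 3 + 1 = 4.

4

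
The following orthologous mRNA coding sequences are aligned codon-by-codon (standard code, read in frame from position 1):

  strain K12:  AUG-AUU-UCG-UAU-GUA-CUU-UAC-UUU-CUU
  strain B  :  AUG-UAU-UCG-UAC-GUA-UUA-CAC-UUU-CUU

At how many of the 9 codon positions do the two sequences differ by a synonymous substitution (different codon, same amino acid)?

Codon 1: AUG Met / AUG Met — identical.
Codon 2: AUU Ile / UAU Tyr — nonsynonymous.
Codon 3: UCG Ser / UCG Ser — identical.
Codon 4: UAU Tyr / UAC Tyr — synonymous.
Codon 5: GUA Val / GUA Val — identical.
Codon 6: CUU Leu / UUA Leu — synonymous.
Codon 7: UAC Tyr / CAC His — nonsynonymous.
Codon 8: UUU Phe / UUU Phe — identical.
Codon 9: CUU Leu / CUU Leu — identical.
Synonymous differences: 2.

2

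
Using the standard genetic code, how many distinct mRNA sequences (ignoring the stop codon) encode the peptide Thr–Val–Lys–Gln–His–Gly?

512

Thr: 4 codons.
Val: 4 codons.
Lys: 2 codons.
Gln: 2 codons.
His: 2 codons.
Gly: 4 codons.
4 × 4 × 2 × 2 × 2 × 4 = 512.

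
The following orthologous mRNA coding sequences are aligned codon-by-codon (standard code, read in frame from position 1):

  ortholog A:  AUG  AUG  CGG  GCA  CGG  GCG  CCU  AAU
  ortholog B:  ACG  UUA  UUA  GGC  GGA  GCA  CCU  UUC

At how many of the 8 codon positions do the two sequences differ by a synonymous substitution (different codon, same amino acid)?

1

Codon 1: AUG Met / ACG Thr — nonsynonymous.
Codon 2: AUG Met / UUA Leu — nonsynonymous.
Codon 3: CGG Arg / UUA Leu — nonsynonymous.
Codon 4: GCA Ala / GGC Gly — nonsynonymous.
Codon 5: CGG Arg / GGA Gly — nonsynonymous.
Codon 6: GCG Ala / GCA Ala — synonymous.
Codon 7: CCU Pro / CCU Pro — identical.
Codon 8: AAU Asn / UUC Phe — nonsynonymous.
Synonymous differences: 1.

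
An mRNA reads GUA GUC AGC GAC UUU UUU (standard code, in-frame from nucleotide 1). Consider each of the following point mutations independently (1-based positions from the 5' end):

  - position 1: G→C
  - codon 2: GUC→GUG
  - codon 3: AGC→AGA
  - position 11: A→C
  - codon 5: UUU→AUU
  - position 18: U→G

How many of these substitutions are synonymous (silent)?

1

Codon 1: GUA (Val) → CUA (Leu) — missense.
Codon 2: GUC (Val) → GUG (Val) — synonymous.
Codon 3: AGC (Ser) → AGA (Arg) — missense.
Codon 4: GAC (Asp) → GCC (Ala) — missense.
Codon 5: UUU (Phe) → AUU (Ile) — missense.
Codon 6: UUU (Phe) → UUG (Leu) — missense.
Synonymous: 1 of 6.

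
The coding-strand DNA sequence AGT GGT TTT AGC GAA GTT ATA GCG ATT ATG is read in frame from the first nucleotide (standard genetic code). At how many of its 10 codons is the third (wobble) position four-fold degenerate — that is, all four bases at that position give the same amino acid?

3

Codon 1 AGT (Ser): third position 2-fold.
Codon 2 GGT (Gly): third position 4-fold.
Codon 3 TTT (Phe): third position 2-fold.
Codon 4 AGC (Ser): third position 2-fold.
Codon 5 GAA (Glu): third position 2-fold.
Codon 6 GTT (Val): third position 4-fold.
Codon 7 ATA (Ile): third position 3-fold.
Codon 8 GCG (Ala): third position 4-fold.
Codon 9 ATT (Ile): third position 3-fold.
Codon 10 ATG (Met): third position 1-fold.
Four-fold degenerate third positions: 3.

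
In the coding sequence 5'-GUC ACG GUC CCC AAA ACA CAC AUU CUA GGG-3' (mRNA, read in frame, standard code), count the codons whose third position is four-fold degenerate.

7

Codon 1 GUC (Val): third position 4-fold.
Codon 2 ACG (Thr): third position 4-fold.
Codon 3 GUC (Val): third position 4-fold.
Codon 4 CCC (Pro): third position 4-fold.
Codon 5 AAA (Lys): third position 2-fold.
Codon 6 ACA (Thr): third position 4-fold.
Codon 7 CAC (His): third position 2-fold.
Codon 8 AUU (Ile): third position 3-fold.
Codon 9 CUA (Leu): third position 4-fold.
Codon 10 GGG (Gly): third position 4-fold.
Four-fold degenerate third positions: 7.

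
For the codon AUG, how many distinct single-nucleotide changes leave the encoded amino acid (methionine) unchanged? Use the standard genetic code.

Position 1: none → 0 synonymous.
Position 2: none → 0 synonymous.
Position 3: none → 0 synonymous.
Total: 0 + 0 + 0 = 0.

0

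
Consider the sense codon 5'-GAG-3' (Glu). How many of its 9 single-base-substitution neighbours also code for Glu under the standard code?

Position 1: none → 0 synonymous.
Position 2: none → 0 synonymous.
Position 3: GAA → 1 synonymous.
Total: 0 + 0 + 1 = 1.

1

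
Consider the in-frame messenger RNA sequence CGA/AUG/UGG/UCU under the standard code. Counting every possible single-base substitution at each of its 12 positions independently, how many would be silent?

Codon 1 (CGA, Arg): 4 synonymous substitutions.
Codon 2 (AUG, Met): 0 synonymous substitutions.
Codon 3 (UGG, Trp): 0 synonymous substitutions.
Codon 4 (UCU, Ser): 3 synonymous substitutions.
Total: 4 + 0 + 0 + 3 = 7.

7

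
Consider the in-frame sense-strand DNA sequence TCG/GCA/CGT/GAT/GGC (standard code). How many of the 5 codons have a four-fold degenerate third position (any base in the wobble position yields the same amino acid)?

Codon 1 TCG (Ser): third position 4-fold.
Codon 2 GCA (Ala): third position 4-fold.
Codon 3 CGT (Arg): third position 4-fold.
Codon 4 GAT (Asp): third position 2-fold.
Codon 5 GGC (Gly): third position 4-fold.
Four-fold degenerate third positions: 4.

4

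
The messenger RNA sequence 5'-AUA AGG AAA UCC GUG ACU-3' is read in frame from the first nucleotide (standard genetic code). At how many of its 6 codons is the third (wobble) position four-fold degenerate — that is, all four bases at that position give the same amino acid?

3

Codon 1 AUA (Ile): third position 3-fold.
Codon 2 AGG (Arg): third position 2-fold.
Codon 3 AAA (Lys): third position 2-fold.
Codon 4 UCC (Ser): third position 4-fold.
Codon 5 GUG (Val): third position 4-fold.
Codon 6 ACU (Thr): third position 4-fold.
Four-fold degenerate third positions: 3.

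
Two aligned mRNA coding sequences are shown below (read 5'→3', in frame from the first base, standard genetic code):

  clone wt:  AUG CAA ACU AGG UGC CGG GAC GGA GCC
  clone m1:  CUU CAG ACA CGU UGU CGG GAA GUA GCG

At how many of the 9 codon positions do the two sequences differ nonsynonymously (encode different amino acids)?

3

Codon 1: AUG Met / CUU Leu — nonsynonymous.
Codon 2: CAA Gln / CAG Gln — synonymous.
Codon 3: ACU Thr / ACA Thr — synonymous.
Codon 4: AGG Arg / CGU Arg — synonymous.
Codon 5: UGC Cys / UGU Cys — synonymous.
Codon 6: CGG Arg / CGG Arg — identical.
Codon 7: GAC Asp / GAA Glu — nonsynonymous.
Codon 8: GGA Gly / GUA Val — nonsynonymous.
Codon 9: GCC Ala / GCG Ala — synonymous.
Nonsynonymous differences: 3.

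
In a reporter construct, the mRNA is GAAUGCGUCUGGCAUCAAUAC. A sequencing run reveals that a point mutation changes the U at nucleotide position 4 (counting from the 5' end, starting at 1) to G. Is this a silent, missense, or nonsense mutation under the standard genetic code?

Position 4 falls in codon 2: UGC → Cys.
After the substitution the codon is GGC → Gly.
Cys ≠ Gly, so this is a missense mutation.

missense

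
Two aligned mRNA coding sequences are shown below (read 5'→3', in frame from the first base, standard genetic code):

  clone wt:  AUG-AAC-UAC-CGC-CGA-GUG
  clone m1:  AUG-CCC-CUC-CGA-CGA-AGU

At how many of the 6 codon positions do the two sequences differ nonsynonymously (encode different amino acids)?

3

Codon 1: AUG Met / AUG Met — identical.
Codon 2: AAC Asn / CCC Pro — nonsynonymous.
Codon 3: UAC Tyr / CUC Leu — nonsynonymous.
Codon 4: CGC Arg / CGA Arg — synonymous.
Codon 5: CGA Arg / CGA Arg — identical.
Codon 6: GUG Val / AGU Ser — nonsynonymous.
Nonsynonymous differences: 3.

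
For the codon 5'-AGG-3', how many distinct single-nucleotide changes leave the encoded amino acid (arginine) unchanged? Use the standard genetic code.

2

Position 1: CGG → 1 synonymous.
Position 2: none → 0 synonymous.
Position 3: AGA → 1 synonymous.
Total: 1 + 0 + 1 = 2.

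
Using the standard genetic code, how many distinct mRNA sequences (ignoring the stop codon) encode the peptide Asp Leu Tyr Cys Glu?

96

Asp: 2 codons.
Leu: 6 codons.
Tyr: 2 codons.
Cys: 2 codons.
Glu: 2 codons.
2 × 6 × 2 × 2 × 2 = 96.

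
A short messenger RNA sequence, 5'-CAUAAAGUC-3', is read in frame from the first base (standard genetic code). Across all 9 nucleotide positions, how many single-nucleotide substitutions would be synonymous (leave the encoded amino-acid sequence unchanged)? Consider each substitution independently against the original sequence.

5

Codon 1 (CAU, His): 1 synonymous substitution.
Codon 2 (AAA, Lys): 1 synonymous substitution.
Codon 3 (GUC, Val): 3 synonymous substitutions.
Total: 1 + 1 + 3 = 5.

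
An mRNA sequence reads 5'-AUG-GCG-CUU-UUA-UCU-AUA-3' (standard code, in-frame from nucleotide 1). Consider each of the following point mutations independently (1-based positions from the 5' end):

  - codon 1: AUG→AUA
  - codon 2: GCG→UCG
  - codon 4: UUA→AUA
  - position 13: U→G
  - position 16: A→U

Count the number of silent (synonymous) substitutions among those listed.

Codon 1: AUG (Met) → AUA (Ile) — missense.
Codon 2: GCG (Ala) → UCG (Ser) — missense.
Codon 4: UUA (Leu) → AUA (Ile) — missense.
Codon 5: UCU (Ser) → GCU (Ala) — missense.
Codon 6: AUA (Ile) → UUA (Leu) — missense.
Synonymous: 0 of 5.

0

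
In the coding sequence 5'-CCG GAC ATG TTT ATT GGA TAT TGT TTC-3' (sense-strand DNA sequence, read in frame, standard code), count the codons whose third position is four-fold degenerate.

2

Codon 1 CCG (Pro): third position 4-fold.
Codon 2 GAC (Asp): third position 2-fold.
Codon 3 ATG (Met): third position 1-fold.
Codon 4 TTT (Phe): third position 2-fold.
Codon 5 ATT (Ile): third position 3-fold.
Codon 6 GGA (Gly): third position 4-fold.
Codon 7 TAT (Tyr): third position 2-fold.
Codon 8 TGT (Cys): third position 2-fold.
Codon 9 TTC (Phe): third position 2-fold.
Four-fold degenerate third positions: 2.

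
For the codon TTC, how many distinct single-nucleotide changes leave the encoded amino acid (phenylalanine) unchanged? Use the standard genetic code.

Position 1: none → 0 synonymous.
Position 2: none → 0 synonymous.
Position 3: TTT → 1 synonymous.
Total: 0 + 0 + 1 = 1.

1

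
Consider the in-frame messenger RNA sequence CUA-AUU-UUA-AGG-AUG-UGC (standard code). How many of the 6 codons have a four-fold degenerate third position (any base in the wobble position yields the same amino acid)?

1

Codon 1 CUA (Leu): third position 4-fold.
Codon 2 AUU (Ile): third position 3-fold.
Codon 3 UUA (Leu): third position 2-fold.
Codon 4 AGG (Arg): third position 2-fold.
Codon 5 AUG (Met): third position 1-fold.
Codon 6 UGC (Cys): third position 2-fold.
Four-fold degenerate third positions: 1.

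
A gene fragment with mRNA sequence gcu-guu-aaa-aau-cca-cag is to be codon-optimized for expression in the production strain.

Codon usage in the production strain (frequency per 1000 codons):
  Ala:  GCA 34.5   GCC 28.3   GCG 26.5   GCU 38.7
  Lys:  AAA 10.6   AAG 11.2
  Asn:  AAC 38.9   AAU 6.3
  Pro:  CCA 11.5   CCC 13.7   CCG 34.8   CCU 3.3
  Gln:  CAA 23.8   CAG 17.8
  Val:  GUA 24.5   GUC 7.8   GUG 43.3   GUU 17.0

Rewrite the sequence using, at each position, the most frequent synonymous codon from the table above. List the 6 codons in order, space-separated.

GCU GUG AAG AAC CCG CAA

Codon 1 (Ala): best is GCU at 38.7.
Codon 2 (Val): best is GUG at 43.3.
Codon 3 (Lys): best is AAG at 11.2.
Codon 4 (Asn): best is AAC at 38.9.
Codon 5 (Pro): best is CCG at 34.8.
Codon 6 (Gln): best is CAA at 23.8.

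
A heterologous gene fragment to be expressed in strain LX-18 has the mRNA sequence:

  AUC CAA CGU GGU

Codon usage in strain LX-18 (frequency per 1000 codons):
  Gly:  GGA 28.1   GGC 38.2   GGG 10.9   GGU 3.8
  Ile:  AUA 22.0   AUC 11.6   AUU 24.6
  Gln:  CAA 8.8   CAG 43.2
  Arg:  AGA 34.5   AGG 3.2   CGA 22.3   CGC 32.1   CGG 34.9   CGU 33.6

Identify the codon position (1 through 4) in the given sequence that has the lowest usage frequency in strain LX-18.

4

Codon 1 AUC (Ile): 11.6 per 1000.
Codon 2 CAA (Gln): 8.8 per 1000.
Codon 3 CGU (Arg): 33.6 per 1000.
Codon 4 GGU (Gly): 3.8 per 1000.
Lowest frequency is 3.8 at codon 4.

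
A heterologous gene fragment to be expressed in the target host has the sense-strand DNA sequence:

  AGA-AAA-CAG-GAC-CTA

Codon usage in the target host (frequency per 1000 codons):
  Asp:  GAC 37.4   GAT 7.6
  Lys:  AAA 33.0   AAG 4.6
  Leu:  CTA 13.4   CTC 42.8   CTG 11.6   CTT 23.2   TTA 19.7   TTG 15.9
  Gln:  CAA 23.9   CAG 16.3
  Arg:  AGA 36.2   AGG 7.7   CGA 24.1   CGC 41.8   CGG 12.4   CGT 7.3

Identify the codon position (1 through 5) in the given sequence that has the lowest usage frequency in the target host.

5

Codon 1 AGA (Arg): 36.2 per 1000.
Codon 2 AAA (Lys): 33.0 per 1000.
Codon 3 CAG (Gln): 16.3 per 1000.
Codon 4 GAC (Asp): 37.4 per 1000.
Codon 5 CTA (Leu): 13.4 per 1000.
Lowest frequency is 13.4 at codon 5.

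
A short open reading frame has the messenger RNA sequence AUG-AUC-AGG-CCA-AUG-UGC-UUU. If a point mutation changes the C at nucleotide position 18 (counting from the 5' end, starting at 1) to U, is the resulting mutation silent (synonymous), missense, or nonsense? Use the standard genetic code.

silent

Position 18 falls in codon 6: UGC → Cys.
After the substitution the codon is UGU → Cys.
Both encode Cys, so the change is synonymous.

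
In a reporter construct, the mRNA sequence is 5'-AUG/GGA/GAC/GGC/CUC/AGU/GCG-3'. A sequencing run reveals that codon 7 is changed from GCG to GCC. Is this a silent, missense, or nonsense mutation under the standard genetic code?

silent

Position 21 falls in codon 7: GCG → Ala.
After the substitution the codon is GCC → Ala.
Both encode Ala, so the change is synonymous.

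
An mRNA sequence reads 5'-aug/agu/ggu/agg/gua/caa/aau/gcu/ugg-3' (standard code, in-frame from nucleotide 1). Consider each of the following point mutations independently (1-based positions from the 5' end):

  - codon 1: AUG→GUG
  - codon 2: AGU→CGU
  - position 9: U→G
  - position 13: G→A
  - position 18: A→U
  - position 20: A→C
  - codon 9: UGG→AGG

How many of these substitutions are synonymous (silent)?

Codon 1: AUG (Met) → GUG (Val) — missense.
Codon 2: AGU (Ser) → CGU (Arg) — missense.
Codon 3: GGU (Gly) → GGG (Gly) — synonymous.
Codon 5: GUA (Val) → AUA (Ile) — missense.
Codon 6: CAA (Gln) → CAU (His) — missense.
Codon 7: AAU (Asn) → ACU (Thr) — missense.
Codon 9: UGG (Trp) → AGG (Arg) — missense.
Synonymous: 1 of 7.

1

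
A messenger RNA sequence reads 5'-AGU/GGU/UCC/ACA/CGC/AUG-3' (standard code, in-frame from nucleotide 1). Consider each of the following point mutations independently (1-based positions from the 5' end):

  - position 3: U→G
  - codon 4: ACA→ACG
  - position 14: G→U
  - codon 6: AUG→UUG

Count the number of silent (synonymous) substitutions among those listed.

1

Codon 1: AGU (Ser) → AGG (Arg) — missense.
Codon 4: ACA (Thr) → ACG (Thr) — synonymous.
Codon 5: CGC (Arg) → CUC (Leu) — missense.
Codon 6: AUG (Met) → UUG (Leu) — missense.
Synonymous: 1 of 4.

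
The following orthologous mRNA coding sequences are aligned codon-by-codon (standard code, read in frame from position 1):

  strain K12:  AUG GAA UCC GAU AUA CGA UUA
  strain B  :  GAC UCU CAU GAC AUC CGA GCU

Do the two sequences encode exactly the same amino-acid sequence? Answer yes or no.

Codon 1: AUG Met / GAC Asp — nonsynonymous.
Codon 2: GAA Glu / UCU Ser — nonsynonymous.
Codon 3: UCC Ser / CAU His — nonsynonymous.
Codon 4: GAU Asp / GAC Asp — synonymous.
Codon 5: AUA Ile / AUC Ile — synonymous.
Codon 6: CGA Arg / CGA Arg — identical.
Codon 7: UUA Leu / GCU Ala — nonsynonymous.
Nonsynonymous differences: 4 → different protein.

no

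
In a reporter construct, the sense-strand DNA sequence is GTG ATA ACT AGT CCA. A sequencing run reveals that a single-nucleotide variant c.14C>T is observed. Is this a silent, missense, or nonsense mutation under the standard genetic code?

Position 14 falls in codon 5: CCA → Pro.
After the substitution the codon is CTA → Leu.
Pro ≠ Leu, so this is a missense mutation.

missense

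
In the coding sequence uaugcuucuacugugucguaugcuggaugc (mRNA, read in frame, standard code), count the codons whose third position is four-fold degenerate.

7

Codon 1 UAU (Tyr): third position 2-fold.
Codon 2 GCU (Ala): third position 4-fold.
Codon 3 UCU (Ser): third position 4-fold.
Codon 4 ACU (Thr): third position 4-fold.
Codon 5 GUG (Val): third position 4-fold.
Codon 6 UCG (Ser): third position 4-fold.
Codon 7 UAU (Tyr): third position 2-fold.
Codon 8 GCU (Ala): third position 4-fold.
Codon 9 GGA (Gly): third position 4-fold.
Codon 10 UGC (Cys): third position 2-fold.
Four-fold degenerate third positions: 7.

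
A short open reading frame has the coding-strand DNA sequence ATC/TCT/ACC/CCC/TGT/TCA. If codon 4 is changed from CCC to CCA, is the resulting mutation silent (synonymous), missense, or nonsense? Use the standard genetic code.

silent

Position 12 falls in codon 4: CCC → Pro.
After the substitution the codon is CCA → Pro.
Both encode Pro, so the change is synonymous.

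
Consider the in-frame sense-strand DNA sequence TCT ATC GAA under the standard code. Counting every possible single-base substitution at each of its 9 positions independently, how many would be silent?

Codon 1 (TCT, Ser): 3 synonymous substitutions.
Codon 2 (ATC, Ile): 2 synonymous substitutions.
Codon 3 (GAA, Glu): 1 synonymous substitution.
Total: 3 + 2 + 1 = 6.

6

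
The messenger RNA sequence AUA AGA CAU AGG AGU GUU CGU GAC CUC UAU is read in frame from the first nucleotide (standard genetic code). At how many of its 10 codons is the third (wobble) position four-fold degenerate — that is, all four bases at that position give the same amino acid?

Codon 1 AUA (Ile): third position 3-fold.
Codon 2 AGA (Arg): third position 2-fold.
Codon 3 CAU (His): third position 2-fold.
Codon 4 AGG (Arg): third position 2-fold.
Codon 5 AGU (Ser): third position 2-fold.
Codon 6 GUU (Val): third position 4-fold.
Codon 7 CGU (Arg): third position 4-fold.
Codon 8 GAC (Asp): third position 2-fold.
Codon 9 CUC (Leu): third position 4-fold.
Codon 10 UAU (Tyr): third position 2-fold.
Four-fold degenerate third positions: 3.

3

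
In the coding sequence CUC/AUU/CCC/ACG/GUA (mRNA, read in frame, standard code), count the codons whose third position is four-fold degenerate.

Codon 1 CUC (Leu): third position 4-fold.
Codon 2 AUU (Ile): third position 3-fold.
Codon 3 CCC (Pro): third position 4-fold.
Codon 4 ACG (Thr): third position 4-fold.
Codon 5 GUA (Val): third position 4-fold.
Four-fold degenerate third positions: 4.

4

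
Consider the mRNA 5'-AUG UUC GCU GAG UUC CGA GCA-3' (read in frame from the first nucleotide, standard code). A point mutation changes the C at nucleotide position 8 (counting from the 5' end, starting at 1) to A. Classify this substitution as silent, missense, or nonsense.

Position 8 falls in codon 3: GCU → Ala.
After the substitution the codon is GAU → Asp.
Ala ≠ Asp, so this is a missense mutation.

missense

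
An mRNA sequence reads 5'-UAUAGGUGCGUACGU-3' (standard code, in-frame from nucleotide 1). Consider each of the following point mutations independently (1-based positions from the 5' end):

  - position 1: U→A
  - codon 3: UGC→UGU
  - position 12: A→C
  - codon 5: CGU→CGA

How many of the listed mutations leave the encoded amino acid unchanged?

Codon 1: UAU (Tyr) → AAU (Asn) — missense.
Codon 3: UGC (Cys) → UGU (Cys) — synonymous.
Codon 4: GUA (Val) → GUC (Val) — synonymous.
Codon 5: CGU (Arg) → CGA (Arg) — synonymous.
Synonymous: 3 of 4.

3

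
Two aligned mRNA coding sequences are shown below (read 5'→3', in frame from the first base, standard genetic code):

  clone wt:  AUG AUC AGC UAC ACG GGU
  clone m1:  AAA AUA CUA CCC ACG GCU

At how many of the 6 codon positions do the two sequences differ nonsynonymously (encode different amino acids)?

4

Codon 1: AUG Met / AAA Lys — nonsynonymous.
Codon 2: AUC Ile / AUA Ile — synonymous.
Codon 3: AGC Ser / CUA Leu — nonsynonymous.
Codon 4: UAC Tyr / CCC Pro — nonsynonymous.
Codon 5: ACG Thr / ACG Thr — identical.
Codon 6: GGU Gly / GCU Ala — nonsynonymous.
Nonsynonymous differences: 4.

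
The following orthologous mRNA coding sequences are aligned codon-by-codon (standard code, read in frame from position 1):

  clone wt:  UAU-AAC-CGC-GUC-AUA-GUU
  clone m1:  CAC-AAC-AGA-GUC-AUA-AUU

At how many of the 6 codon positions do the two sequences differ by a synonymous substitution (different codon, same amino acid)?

Codon 1: UAU Tyr / CAC His — nonsynonymous.
Codon 2: AAC Asn / AAC Asn — identical.
Codon 3: CGC Arg / AGA Arg — synonymous.
Codon 4: GUC Val / GUC Val — identical.
Codon 5: AUA Ile / AUA Ile — identical.
Codon 6: GUU Val / AUU Ile — nonsynonymous.
Synonymous differences: 1.

1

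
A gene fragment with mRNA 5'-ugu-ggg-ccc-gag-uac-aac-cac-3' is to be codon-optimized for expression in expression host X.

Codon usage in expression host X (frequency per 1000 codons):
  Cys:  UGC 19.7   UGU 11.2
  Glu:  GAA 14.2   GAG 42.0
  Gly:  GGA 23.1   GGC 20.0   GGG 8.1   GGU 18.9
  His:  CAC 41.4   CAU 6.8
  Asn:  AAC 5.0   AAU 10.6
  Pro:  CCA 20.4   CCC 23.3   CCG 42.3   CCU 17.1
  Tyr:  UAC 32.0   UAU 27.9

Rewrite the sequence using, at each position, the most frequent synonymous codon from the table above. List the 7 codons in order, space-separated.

Codon 1 (Cys): best is UGC at 19.7.
Codon 2 (Gly): best is GGA at 23.1.
Codon 3 (Pro): best is CCG at 42.3.
Codon 4 (Glu): best is GAG at 42.0.
Codon 5 (Tyr): best is UAC at 32.0.
Codon 6 (Asn): best is AAU at 10.6.
Codon 7 (His): best is CAC at 41.4.

UGC GGA CCG GAG UAC AAU CAC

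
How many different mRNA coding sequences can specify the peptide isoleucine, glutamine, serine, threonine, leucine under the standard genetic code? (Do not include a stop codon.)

864

Ile: 3 codons.
Gln: 2 codons.
Ser: 6 codons.
Thr: 4 codons.
Leu: 6 codons.
3 × 2 × 6 × 4 × 6 = 864.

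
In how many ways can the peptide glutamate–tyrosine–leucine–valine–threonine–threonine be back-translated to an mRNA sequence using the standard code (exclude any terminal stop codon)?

1536

Glu: 2 codons.
Tyr: 2 codons.
Leu: 6 codons.
Val: 4 codons.
Thr: 4 codons.
Thr: 4 codons.
2 × 2 × 6 × 4 × 4 × 4 = 1536.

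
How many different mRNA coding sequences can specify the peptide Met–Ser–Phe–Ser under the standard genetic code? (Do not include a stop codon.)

Met: 1 codon.
Ser: 6 codons.
Phe: 2 codons.
Ser: 6 codons.
1 × 6 × 2 × 6 = 72.

72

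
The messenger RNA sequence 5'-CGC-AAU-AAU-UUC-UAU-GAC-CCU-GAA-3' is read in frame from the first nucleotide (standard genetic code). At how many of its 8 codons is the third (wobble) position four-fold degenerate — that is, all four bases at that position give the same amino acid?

2

Codon 1 CGC (Arg): third position 4-fold.
Codon 2 AAU (Asn): third position 2-fold.
Codon 3 AAU (Asn): third position 2-fold.
Codon 4 UUC (Phe): third position 2-fold.
Codon 5 UAU (Tyr): third position 2-fold.
Codon 6 GAC (Asp): third position 2-fold.
Codon 7 CCU (Pro): third position 4-fold.
Codon 8 GAA (Glu): third position 2-fold.
Four-fold degenerate third positions: 2.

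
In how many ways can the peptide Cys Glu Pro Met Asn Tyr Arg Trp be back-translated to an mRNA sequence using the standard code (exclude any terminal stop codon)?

384

Cys: 2 codons.
Glu: 2 codons.
Pro: 4 codons.
Met: 1 codon.
Asn: 2 codons.
Tyr: 2 codons.
Arg: 6 codons.
Trp: 1 codon.
2 × 2 × 4 × 1 × 2 × 2 × 6 × 1 = 384.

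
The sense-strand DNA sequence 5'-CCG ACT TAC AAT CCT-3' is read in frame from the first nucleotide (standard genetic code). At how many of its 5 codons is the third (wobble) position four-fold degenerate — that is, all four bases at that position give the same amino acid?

3

Codon 1 CCG (Pro): third position 4-fold.
Codon 2 ACT (Thr): third position 4-fold.
Codon 3 TAC (Tyr): third position 2-fold.
Codon 4 AAT (Asn): third position 2-fold.
Codon 5 CCT (Pro): third position 4-fold.
Four-fold degenerate third positions: 3.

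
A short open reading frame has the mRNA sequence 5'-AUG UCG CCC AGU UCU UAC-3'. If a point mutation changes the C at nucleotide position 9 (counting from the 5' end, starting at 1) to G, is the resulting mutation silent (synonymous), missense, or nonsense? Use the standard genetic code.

silent

Position 9 falls in codon 3: CCC → Pro.
After the substitution the codon is CCG → Pro.
Both encode Pro, so the change is synonymous.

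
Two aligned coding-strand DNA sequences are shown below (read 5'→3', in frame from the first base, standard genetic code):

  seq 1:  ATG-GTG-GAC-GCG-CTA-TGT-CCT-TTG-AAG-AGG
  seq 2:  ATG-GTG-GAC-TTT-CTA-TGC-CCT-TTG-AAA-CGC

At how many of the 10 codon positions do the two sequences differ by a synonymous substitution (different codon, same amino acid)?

Codon 1: ATG Met / ATG Met — identical.
Codon 2: GTG Val / GTG Val — identical.
Codon 3: GAC Asp / GAC Asp — identical.
Codon 4: GCG Ala / TTT Phe — nonsynonymous.
Codon 5: CTA Leu / CTA Leu — identical.
Codon 6: TGT Cys / TGC Cys — synonymous.
Codon 7: CCT Pro / CCT Pro — identical.
Codon 8: TTG Leu / TTG Leu — identical.
Codon 9: AAG Lys / AAA Lys — synonymous.
Codon 10: AGG Arg / CGC Arg — synonymous.
Synonymous differences: 3.

3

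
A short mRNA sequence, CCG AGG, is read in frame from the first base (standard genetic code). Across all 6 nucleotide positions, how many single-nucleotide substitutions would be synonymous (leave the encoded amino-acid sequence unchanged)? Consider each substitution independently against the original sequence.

5

Codon 1 (CCG, Pro): 3 synonymous substitutions.
Codon 2 (AGG, Arg): 2 synonymous substitutions.
Total: 3 + 2 = 5.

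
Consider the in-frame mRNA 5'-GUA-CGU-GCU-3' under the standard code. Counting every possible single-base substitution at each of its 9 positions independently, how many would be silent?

Codon 1 (GUA, Val): 3 synonymous substitutions.
Codon 2 (CGU, Arg): 3 synonymous substitutions.
Codon 3 (GCU, Ala): 3 synonymous substitutions.
Total: 3 + 3 + 3 = 9.

9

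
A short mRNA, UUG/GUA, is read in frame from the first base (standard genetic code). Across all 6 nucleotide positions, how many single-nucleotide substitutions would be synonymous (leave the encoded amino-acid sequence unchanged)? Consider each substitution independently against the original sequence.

Codon 1 (UUG, Leu): 2 synonymous substitutions.
Codon 2 (GUA, Val): 3 synonymous substitutions.
Total: 2 + 3 = 5.

5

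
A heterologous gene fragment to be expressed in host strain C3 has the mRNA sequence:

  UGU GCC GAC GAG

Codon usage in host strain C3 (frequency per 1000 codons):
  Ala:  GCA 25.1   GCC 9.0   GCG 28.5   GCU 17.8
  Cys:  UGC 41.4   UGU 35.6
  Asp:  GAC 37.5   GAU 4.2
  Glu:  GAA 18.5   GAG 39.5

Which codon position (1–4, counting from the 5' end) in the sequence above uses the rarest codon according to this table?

2

Codon 1 UGU (Cys): 35.6 per 1000.
Codon 2 GCC (Ala): 9.0 per 1000.
Codon 3 GAC (Asp): 37.5 per 1000.
Codon 4 GAG (Glu): 39.5 per 1000.
Lowest frequency is 9.0 at codon 2.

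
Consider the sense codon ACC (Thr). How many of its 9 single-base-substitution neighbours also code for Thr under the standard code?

Position 1: none → 0 synonymous.
Position 2: none → 0 synonymous.
Position 3: ACT, ACA, ACG → 3 synonymous.
Total: 0 + 0 + 3 = 3.

3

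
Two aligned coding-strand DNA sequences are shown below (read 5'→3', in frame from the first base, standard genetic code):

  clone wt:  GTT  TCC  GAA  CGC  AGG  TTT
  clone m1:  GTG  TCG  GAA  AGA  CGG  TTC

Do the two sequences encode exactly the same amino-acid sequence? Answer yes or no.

Codon 1: GTT Val / GTG Val — synonymous.
Codon 2: TCC Ser / TCG Ser — synonymous.
Codon 3: GAA Glu / GAA Glu — identical.
Codon 4: CGC Arg / AGA Arg — synonymous.
Codon 5: AGG Arg / CGG Arg — synonymous.
Codon 6: TTT Phe / TTC Phe — synonymous.
Nonsynonymous differences: 0 → same protein.

yes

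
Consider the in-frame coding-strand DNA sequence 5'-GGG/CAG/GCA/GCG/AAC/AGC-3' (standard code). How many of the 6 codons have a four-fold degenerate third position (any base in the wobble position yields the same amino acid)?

Codon 1 GGG (Gly): third position 4-fold.
Codon 2 CAG (Gln): third position 2-fold.
Codon 3 GCA (Ala): third position 4-fold.
Codon 4 GCG (Ala): third position 4-fold.
Codon 5 AAC (Asn): third position 2-fold.
Codon 6 AGC (Ser): third position 2-fold.
Four-fold degenerate third positions: 3.

3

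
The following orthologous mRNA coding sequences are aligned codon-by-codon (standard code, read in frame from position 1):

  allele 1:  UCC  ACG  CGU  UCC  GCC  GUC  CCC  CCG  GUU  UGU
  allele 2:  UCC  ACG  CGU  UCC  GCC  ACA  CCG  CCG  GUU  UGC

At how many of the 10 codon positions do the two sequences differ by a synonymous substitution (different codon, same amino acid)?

Codon 1: UCC Ser / UCC Ser — identical.
Codon 2: ACG Thr / ACG Thr — identical.
Codon 3: CGU Arg / CGU Arg — identical.
Codon 4: UCC Ser / UCC Ser — identical.
Codon 5: GCC Ala / GCC Ala — identical.
Codon 6: GUC Val / ACA Thr — nonsynonymous.
Codon 7: CCC Pro / CCG Pro — synonymous.
Codon 8: CCG Pro / CCG Pro — identical.
Codon 9: GUU Val / GUU Val — identical.
Codon 10: UGU Cys / UGC Cys — synonymous.
Synonymous differences: 2.

2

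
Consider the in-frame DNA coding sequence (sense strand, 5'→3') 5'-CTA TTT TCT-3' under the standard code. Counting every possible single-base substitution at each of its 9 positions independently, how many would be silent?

8

Codon 1 (CTA, Leu): 4 synonymous substitutions.
Codon 2 (TTT, Phe): 1 synonymous substitution.
Codon 3 (TCT, Ser): 3 synonymous substitutions.
Total: 4 + 1 + 3 = 8.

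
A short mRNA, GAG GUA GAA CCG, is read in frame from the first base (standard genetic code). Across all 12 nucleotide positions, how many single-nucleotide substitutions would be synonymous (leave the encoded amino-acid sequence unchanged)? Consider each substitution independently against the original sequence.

8

Codon 1 (GAG, Glu): 1 synonymous substitution.
Codon 2 (GUA, Val): 3 synonymous substitutions.
Codon 3 (GAA, Glu): 1 synonymous substitution.
Codon 4 (CCG, Pro): 3 synonymous substitutions.
Total: 1 + 3 + 1 + 3 = 8.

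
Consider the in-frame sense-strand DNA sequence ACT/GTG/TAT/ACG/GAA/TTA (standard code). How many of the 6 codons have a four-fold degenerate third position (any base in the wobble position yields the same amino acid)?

3

Codon 1 ACT (Thr): third position 4-fold.
Codon 2 GTG (Val): third position 4-fold.
Codon 3 TAT (Tyr): third position 2-fold.
Codon 4 ACG (Thr): third position 4-fold.
Codon 5 GAA (Glu): third position 2-fold.
Codon 6 TTA (Leu): third position 2-fold.
Four-fold degenerate third positions: 3.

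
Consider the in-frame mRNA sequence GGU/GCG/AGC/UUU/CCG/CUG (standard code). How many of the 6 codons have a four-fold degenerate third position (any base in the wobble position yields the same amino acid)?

4

Codon 1 GGU (Gly): third position 4-fold.
Codon 2 GCG (Ala): third position 4-fold.
Codon 3 AGC (Ser): third position 2-fold.
Codon 4 UUU (Phe): third position 2-fold.
Codon 5 CCG (Pro): third position 4-fold.
Codon 6 CUG (Leu): third position 4-fold.
Four-fold degenerate third positions: 4.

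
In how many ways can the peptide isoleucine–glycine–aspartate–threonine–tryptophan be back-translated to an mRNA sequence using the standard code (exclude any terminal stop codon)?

Ile: 3 codons.
Gly: 4 codons.
Asp: 2 codons.
Thr: 4 codons.
Trp: 1 codon.
3 × 4 × 2 × 4 × 1 = 96.

96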